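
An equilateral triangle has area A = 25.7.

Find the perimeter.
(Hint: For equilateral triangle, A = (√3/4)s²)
A = (√3/4)s²  →  s² = 4A/√3 = 4·25.7/√3 = 59.3516
s = 7.704
Perimeter = 3s = 23.11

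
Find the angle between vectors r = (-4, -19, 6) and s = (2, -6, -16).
r·s = 10, |r|² = 413, |s|² = 296
cos θ = 10/√122248 ≈ 0.0286
θ ≈ 88.36°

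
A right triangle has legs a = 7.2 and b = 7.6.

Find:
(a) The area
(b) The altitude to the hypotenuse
(a) Area = ½ab = ½·7.2·7.6 = 27.36
(b) Hypotenuse c = √(7.2² + 7.6²) = √109.6 = 10.469
    Area = ½·c·h_c  →  h_c = 2·Area/c = 2·27.36/10.469 = 5.227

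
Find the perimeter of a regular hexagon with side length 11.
Perimeter = number of sides * side length
Perimeter = 6 * 11
Perimeter = 66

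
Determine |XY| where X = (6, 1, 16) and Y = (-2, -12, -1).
d = √[(-8)² + (-13)² + (-17)²] = √522 = 22.85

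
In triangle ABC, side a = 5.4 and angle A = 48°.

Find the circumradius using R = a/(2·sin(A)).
R = a/(2·sin(A)) = 5.4/(2·sin(48°))
R = 5.4/(2·0.743145) = 5.4/1.486290 = 3.633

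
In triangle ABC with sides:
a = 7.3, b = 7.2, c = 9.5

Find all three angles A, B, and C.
By the law of cosines:
cos(A) = (b² + c² - a²)/(2bc) = 0.649123  →  A = 49.52°
cos(B) = (a² + c² - b²)/(2ac) = 0.661139  →  B = 48.61°
cos(C) = (a² + b² - c²)/(2ab) = 0.141553  →  C = 81.86°
Check: A + B + C = 180.0° ✓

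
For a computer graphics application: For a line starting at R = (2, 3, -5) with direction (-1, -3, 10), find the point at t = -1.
P(-1) = (2 + (-1)(-1), 3 + (-3)(-1), -5 + 10(-1)) = (3, 6, -15)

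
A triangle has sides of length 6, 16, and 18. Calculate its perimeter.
Perimeter = sum of all sides
Perimeter = 6 + 16 + 18
Perimeter = 40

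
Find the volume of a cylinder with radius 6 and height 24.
Volume = pi * r² * h
Volume = pi * 6² * 24
Volume = pi * 36 * 24
Volume = pi * 864
Volume = 2714.34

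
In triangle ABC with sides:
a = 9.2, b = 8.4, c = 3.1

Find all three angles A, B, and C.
By the law of cosines:
cos(A) = (b² + c² - a²)/(2bc) = -0.085829  →  A = 94.92°
cos(B) = (a² + c² - b²)/(2ac) = 0.415323  →  B = 65.46°
cos(C) = (a² + b² - c²)/(2ab) = 0.941964  →  C = 19.62°
Check: A + B + C = 180.0° ✓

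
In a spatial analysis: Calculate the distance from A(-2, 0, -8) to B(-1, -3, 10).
d = √[(1)² + (-3)² + (18)²] = √334 = 18.28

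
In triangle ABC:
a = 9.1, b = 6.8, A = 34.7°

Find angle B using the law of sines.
sin(B)/b = sin(A)/a
sin(B) = b·sin(A)/a = 6.8·sin(34.7°)/9.1 = 0.425396
B = arcsin(0.425396) = 25.18°  (b ≤ a, so B ≤ A and the acute solution is unique)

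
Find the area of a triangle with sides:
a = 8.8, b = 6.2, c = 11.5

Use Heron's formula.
s = (a+b+c)/2 = (8.8+6.2+11.5)/2 = 13.25
A = √(s(s-a)(s-b)(s-c)) = √(13.25·4.45·7.05·1.75)
A = √727.45 = 26.97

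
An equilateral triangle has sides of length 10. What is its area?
Area = (sqrt(3)/4) * s²
Area = (sqrt(3)/4) * 10²
Area = (sqrt(3)/4) * 100
Area = 43.30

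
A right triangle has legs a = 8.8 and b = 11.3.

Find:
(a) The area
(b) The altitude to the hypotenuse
(a) Area = ½ab = ½·8.8·11.3 = 49.72
(b) Hypotenuse c = √(8.8² + 11.3²) = √205.13 = 14.3224
    Area = ½·c·h_c  →  h_c = 2·Area/c = 2·49.72/14.3224 = 6.943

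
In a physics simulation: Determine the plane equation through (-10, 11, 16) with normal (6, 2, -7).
d = n·P = (6)(-10) + (2)(11) + (-7)(16) = -150
Plane: 6x + 2y - 7z = -150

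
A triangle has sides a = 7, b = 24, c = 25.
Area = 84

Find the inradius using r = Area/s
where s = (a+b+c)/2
s = (7+24+25)/2 = 28
r = Area/s = 84/28 = 3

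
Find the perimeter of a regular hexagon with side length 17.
Perimeter = number of sides * side length
Perimeter = 6 * 17
Perimeter = 102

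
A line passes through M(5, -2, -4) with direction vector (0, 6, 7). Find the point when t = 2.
P(2) = (5 + 0(2), -2 + 6(2), -4 + 7(2)) = (5, 10, 10)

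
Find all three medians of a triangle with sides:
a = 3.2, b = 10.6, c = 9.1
Using m_x = ½√(2y² + 2z² - x²):
m_a = ½√(2·10.6² + 2·9.1² - 3.2²) = ½√380.1 = 9.748
m_b = ½√(2·3.2² + 2·9.1² - 10.6²) = ½√73.74 = 4.294
m_c = ½√(2·3.2² + 2·10.6² - 9.1²) = ½√162.39 = 6.372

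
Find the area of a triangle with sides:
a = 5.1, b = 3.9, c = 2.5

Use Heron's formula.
s = (a+b+c)/2 = (5.1+3.9+2.5)/2 = 5.75
A = √(s(s-a)(s-b)(s-c)) = √(5.75·0.65·1.85·3.25)
A = √22.4717 = 4.74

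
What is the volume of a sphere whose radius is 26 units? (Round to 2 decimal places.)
Volume = (4/3) * pi * r³
Volume = (4/3) * pi * 26³
Volume = (4/3) * pi * 17576
Volume = 73622.18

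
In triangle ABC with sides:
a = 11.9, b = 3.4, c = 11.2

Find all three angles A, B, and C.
By the law of cosines:
cos(A) = (b² + c² - a²)/(2bc) = -0.060530  →  A = 93.47°
cos(B) = (a² + c² - b²)/(2ac) = 0.958471  →  B = 16.57°
cos(C) = (a² + b² - c²)/(2ab) = 0.342684  →  C = 69.96°
Check: A + B + C = 180.0° ✓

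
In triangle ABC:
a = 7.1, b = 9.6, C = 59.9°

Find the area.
Using A = ½ab·sin(C):
A = ½·7.1·9.6·sin(59.9°) = ½·68.16·0.865151 = 29.48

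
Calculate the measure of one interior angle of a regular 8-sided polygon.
Interior angle of a regular n-gon = (n-2)*180/n
Interior angle = (8-2)*180/8
Interior angle = 6*180/8
Interior angle = 1080/8
Interior angle = 135 degrees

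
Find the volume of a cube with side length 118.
Volume = s³
Volume = 118³
Volume = 1643032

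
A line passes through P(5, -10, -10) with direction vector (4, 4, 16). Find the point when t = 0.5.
P(0.5) = (5 + 4(0.5), -10 + 4(0.5), -10 + 16(0.5)) = (7, -8, -2)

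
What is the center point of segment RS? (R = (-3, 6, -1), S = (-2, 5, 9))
Midpoint = ((-3-2)/2, (6+5)/2, (-1+9)/2) = (-2.5, 5.5, 4)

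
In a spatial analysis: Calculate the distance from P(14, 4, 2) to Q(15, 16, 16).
d = √[(1)² + (12)² + (14)²] = √341 = 18.47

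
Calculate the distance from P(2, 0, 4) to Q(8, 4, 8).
d = √[(6)² + (4)² + (4)²] = √68 = 8.246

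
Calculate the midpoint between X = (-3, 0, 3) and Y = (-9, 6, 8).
Midpoint = ((-3-9)/2, (0+6)/2, (3+8)/2) = (-6, 3, 5.5)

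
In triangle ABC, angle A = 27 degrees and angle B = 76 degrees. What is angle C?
Sum of angles in a triangle = 180 degrees
Third angle = 180 - 27 - 76
Third angle = 77 degrees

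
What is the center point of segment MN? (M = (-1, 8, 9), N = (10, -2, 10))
Midpoint = ((-1+10)/2, (8-2)/2, (9+10)/2) = (4.5, 3, 9.5)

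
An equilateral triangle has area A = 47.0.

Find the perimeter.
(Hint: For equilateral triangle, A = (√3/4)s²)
A = (√3/4)s²  →  s² = 4A/√3 = 4·47.0/√3 = 108.542
s = 10.4183
Perimeter = 3s = 31.26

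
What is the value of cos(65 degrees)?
cos(65 degrees) = 0.4226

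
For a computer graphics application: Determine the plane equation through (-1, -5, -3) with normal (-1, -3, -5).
d = n·P = (-1)(-1) + (-3)(-5) + (-5)(-3) = 31
Plane: -x - 3y - 5z = 31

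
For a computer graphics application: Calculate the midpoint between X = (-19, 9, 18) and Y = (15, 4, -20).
Midpoint = ((-19+15)/2, (9+4)/2, (18-20)/2) = (-2, 6.5, -1)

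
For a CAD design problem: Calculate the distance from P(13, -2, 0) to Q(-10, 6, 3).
d = √[(-23)² + (8)² + (3)²] = √602 = 24.54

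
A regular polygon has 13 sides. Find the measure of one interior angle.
Interior angle of a regular n-gon = (n-2)*180/n
Interior angle = (13-2)*180/13
Interior angle = 11*180/13
Interior angle = 1980/13
Interior angle = 152.31 degrees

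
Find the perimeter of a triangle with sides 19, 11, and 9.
Perimeter = sum of all sides
Perimeter = 19 + 11 + 9
Perimeter = 39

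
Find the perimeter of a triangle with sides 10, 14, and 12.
Perimeter = sum of all sides
Perimeter = 10 + 14 + 12
Perimeter = 36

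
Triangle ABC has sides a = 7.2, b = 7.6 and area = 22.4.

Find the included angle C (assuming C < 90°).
Area = ½ab·sin(C)  →  sin(C) = 2·Area/(ab)
sin(C) = 2·22.4/(7.2·7.6) = 0.818713
C = arcsin(0.818713) = 54.96°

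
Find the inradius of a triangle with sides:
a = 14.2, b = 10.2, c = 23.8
s = (a+b+c)/2 = (14.2+10.2+23.8)/2 = 24.1
Area = √(s(s-a)(s-b)(s-c)) = √(24.1·9.9·13.9·0.3) = 31.5424
r = Area/s = 31.5424/24.1 = 1.309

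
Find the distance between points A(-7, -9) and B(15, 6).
Using the distance formula: d = sqrt((x₂-x₁)² + (y₂-y₁)²)
dx = 15 - (-7) = 22
dy = 6 - (-9) = 15
d = sqrt(22² + 15²) = sqrt(484 + 225) = sqrt(709) = 26.63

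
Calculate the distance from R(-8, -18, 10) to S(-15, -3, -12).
d = √[(-7)² + (15)² + (-22)²] = √758 = 27.53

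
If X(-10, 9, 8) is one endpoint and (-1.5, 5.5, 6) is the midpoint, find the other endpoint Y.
Y = (2×(-1.5) - (-10), 2×5.5 - 9, 2×6 - 8) = (7, 2, 4)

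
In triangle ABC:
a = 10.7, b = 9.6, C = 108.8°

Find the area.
Using A = ½ab·sin(C):
A = ½·10.7·9.6·sin(108.8°) = ½·102.72·0.946649 = 48.62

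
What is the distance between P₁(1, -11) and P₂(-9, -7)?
Using the distance formula: d = sqrt((x₂-x₁)² + (y₂-y₁)²)
dx = (-9) - 1 = -10
dy = (-7) - (-11) = 4
d = sqrt((-10)² + 4²) = sqrt(100 + 16) = sqrt(116) = 10.77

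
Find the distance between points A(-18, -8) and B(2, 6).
Using the distance formula: d = sqrt((x₂-x₁)² + (y₂-y₁)²)
dx = 2 - (-18) = 20
dy = 6 - (-8) = 14
d = sqrt(20² + 14²) = sqrt(400 + 196) = sqrt(596) = 24.41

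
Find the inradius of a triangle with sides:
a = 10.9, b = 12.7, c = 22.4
s = (a+b+c)/2 = (10.9+12.7+22.4)/2 = 23
Area = √(s(s-a)(s-b)(s-c)) = √(23·12.1·10.3·0.6) = 41.4716
r = Area/s = 41.4716/23 = 1.803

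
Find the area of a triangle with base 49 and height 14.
Area = (1/2) * base * height
Area = (1/2) * 49 * 14
Area = 343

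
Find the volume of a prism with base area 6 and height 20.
Volume = base area * height
Volume = 6 * 20
Volume = 120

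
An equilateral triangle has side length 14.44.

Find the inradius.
For an equilateral triangle, r = s/(2√3) where s is the side.
r = 14.44/(2√3) = 14.44/3.464102 = 4.168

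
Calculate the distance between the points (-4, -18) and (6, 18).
Using the distance formula: d = sqrt((x₂-x₁)² + (y₂-y₁)²)
dx = 6 - (-4) = 10
dy = 18 - (-18) = 36
d = sqrt(10² + 36²) = sqrt(100 + 1296) = sqrt(1396) = 37.36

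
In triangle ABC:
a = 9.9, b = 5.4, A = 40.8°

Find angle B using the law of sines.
sin(B)/b = sin(A)/a
sin(B) = b·sin(A)/a = 5.4·sin(40.8°)/9.9 = 0.356411
B = arcsin(0.356411) = 20.88°  (b ≤ a, so B ≤ A and the acute solution is unique)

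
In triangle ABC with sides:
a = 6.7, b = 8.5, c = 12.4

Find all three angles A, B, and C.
By the law of cosines:
cos(A) = (b² + c² - a²)/(2bc) = 0.859203  →  A = 30.77°
cos(B) = (a² + c² - b²)/(2ac) = 0.760713  →  B = 40.47°
cos(C) = (a² + b² - c²)/(2ab) = -0.321510  →  C = 108.8°
Check: A + B + C = 180.0° ✓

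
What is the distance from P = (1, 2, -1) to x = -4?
d = |1(1) + 0(2) + 0(-1) - (-4)| / √(1² + 0² + 0²) = 5/√1 = 5.0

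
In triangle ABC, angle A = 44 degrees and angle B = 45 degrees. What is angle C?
Sum of angles in a triangle = 180 degrees
Third angle = 180 - 44 - 45
Third angle = 91 degrees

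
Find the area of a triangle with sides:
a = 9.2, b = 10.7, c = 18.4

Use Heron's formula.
s = (a+b+c)/2 = (9.2+10.7+18.4)/2 = 19.15
A = √(s(s-a)(s-b)(s-c)) = √(19.15·9.95·8.45·0.75)
A = √1207.56 = 34.75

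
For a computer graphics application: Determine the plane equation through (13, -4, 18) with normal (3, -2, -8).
d = n·P = (3)(13) + (-2)(-4) + (-8)(18) = -97
Plane: 3x - 2y - 8z = -97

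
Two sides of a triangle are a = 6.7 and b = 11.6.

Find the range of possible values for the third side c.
By the triangle inequality: |a - b| < c < a + b
|6.7 - 11.6| < c < 6.7 + 11.6
4.9 < c < 18.3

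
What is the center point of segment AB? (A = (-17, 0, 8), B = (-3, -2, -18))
Midpoint = ((-17-3)/2, (0-2)/2, (8-18)/2) = (-10, -1, -5)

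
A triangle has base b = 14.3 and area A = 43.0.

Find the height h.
A = ½bh  →  h = 2A/b
h = 2·43.0/14.3 = 6.014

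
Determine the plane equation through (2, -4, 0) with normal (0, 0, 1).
d = n·P = (0)(2) + (0)(-4) + (1)(0) = 0
Plane: z = 0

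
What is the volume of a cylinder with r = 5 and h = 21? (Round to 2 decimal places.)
Volume = pi * r² * h
Volume = pi * 5² * 21
Volume = pi * 25 * 21
Volume = pi * 525
Volume = 1649.34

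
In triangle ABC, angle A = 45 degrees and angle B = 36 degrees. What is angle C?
Sum of angles in a triangle = 180 degrees
Third angle = 180 - 45 - 36
Third angle = 99 degrees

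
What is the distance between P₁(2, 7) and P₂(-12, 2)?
Using the distance formula: d = sqrt((x₂-x₁)² + (y₂-y₁)²)
dx = (-12) - 2 = -14
dy = 2 - 7 = -5
d = sqrt((-14)² + (-5)²) = sqrt(196 + 25) = sqrt(221) = 14.87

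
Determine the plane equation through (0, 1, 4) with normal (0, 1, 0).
d = n·P = (0)(0) + (1)(1) + (0)(4) = 1
Plane: y = 1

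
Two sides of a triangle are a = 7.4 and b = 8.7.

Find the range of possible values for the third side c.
By the triangle inequality: |a - b| < c < a + b
|7.4 - 8.7| < c < 7.4 + 8.7
1.3 < c < 16.1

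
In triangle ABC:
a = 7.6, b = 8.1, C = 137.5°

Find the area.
Using A = ½ab·sin(C):
A = ½·7.6·8.1·sin(137.5°) = ½·61.56·0.675590 = 20.79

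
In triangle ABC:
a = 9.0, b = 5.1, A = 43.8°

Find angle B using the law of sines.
sin(B)/b = sin(A)/a
sin(B) = b·sin(A)/a = 5.1·sin(43.8°)/9.0 = 0.392214
B = arcsin(0.392214) = 23.09°  (b ≤ a, so B ≤ A and the acute solution is unique)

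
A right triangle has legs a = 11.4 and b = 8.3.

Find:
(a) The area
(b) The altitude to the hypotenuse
(a) Area = ½ab = ½·11.4·8.3 = 47.31
(b) Hypotenuse c = √(11.4² + 8.3²) = √198.85 = 14.1014
    Area = ½·c·h_c  →  h_c = 2·Area/c = 2·47.31/14.1014 = 6.71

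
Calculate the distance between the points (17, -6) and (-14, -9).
Using the distance formula: d = sqrt((x₂-x₁)² + (y₂-y₁)²)
dx = (-14) - 17 = -31
dy = (-9) - (-6) = -3
d = sqrt((-31)² + (-3)²) = sqrt(961 + 9) = sqrt(970) = 31.14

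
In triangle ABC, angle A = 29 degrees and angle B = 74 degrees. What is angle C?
Sum of angles in a triangle = 180 degrees
Third angle = 180 - 29 - 74
Third angle = 77 degrees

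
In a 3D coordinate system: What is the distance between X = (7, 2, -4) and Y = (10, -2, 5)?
d = √[(3)² + (-4)² + (9)²] = √106 = 10.3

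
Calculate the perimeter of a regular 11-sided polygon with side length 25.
Perimeter = number of sides * side length
Perimeter = 11 * 25
Perimeter = 275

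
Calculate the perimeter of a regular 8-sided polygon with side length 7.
Perimeter = number of sides * side length
Perimeter = 8 * 7
Perimeter = 56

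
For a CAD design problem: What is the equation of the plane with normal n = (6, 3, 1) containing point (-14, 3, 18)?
d = n·P = (6)(-14) + (3)(3) + (1)(18) = -57
Plane: 6x + 3y + z = -57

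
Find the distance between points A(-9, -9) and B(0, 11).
Using the distance formula: d = sqrt((x₂-x₁)² + (y₂-y₁)²)
dx = 0 - (-9) = 9
dy = 11 - (-9) = 20
d = sqrt(9² + 20²) = sqrt(81 + 400) = sqrt(481) = 21.93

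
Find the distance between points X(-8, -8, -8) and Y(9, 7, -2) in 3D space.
d = √[(17)² + (15)² + (6)²] = √550 = 23.45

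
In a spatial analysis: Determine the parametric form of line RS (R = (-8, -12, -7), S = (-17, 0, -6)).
Direction vector d = S - R = (-9, 12, 1)
x = -8 - 9t, y = -12 + 12t, z = -7 + t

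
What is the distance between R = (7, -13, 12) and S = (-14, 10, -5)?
d = √[(-21)² + (23)² + (-17)²] = √1259 = 35.48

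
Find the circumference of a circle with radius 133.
Circumference = 2 * pi * r
Circumference = 2 * pi * 133
Circumference = 835.66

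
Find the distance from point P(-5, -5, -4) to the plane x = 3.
d = |1(-5) + 0(-5) + 0(-4) - (3)| / √(1² + 0² + 0²) = 8/√1 = 8.0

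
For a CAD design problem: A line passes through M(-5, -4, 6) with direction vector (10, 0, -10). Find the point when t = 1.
P(1) = (-5 + 10(1), -4 + 0(1), 6 + (-10)(1)) = (5, -4, -4)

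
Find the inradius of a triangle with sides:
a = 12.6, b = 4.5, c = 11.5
s = (a+b+c)/2 = (12.6+4.5+11.5)/2 = 14.3
Area = √(s(s-a)(s-b)(s-c)) = √(14.3·1.7·9.8·2.8) = 25.8276
r = Area/s = 25.8276/14.3 = 1.806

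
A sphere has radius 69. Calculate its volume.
Volume = (4/3) * pi * r³
Volume = (4/3) * pi * 69³
Volume = (4/3) * pi * 328509
Volume = 1376055.28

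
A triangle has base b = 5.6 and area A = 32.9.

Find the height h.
A = ½bh  →  h = 2A/b
h = 2·32.9/5.6 = 11.75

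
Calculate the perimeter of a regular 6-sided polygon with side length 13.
Perimeter = number of sides * side length
Perimeter = 6 * 13
Perimeter = 78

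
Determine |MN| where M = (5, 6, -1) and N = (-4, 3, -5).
d = √[(-9)² + (-3)² + (-4)²] = √106 = 10.3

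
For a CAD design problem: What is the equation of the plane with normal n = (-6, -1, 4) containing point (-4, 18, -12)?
d = n·P = (-6)(-4) + (-1)(18) + (4)(-12) = -42
Plane: -6x - y + 4z = -42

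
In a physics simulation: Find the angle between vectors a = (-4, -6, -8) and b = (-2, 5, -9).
a·b = 50, |a|² = 116, |b|² = 110
cos θ = 50/√12760 ≈ 0.4426
θ ≈ 63.73°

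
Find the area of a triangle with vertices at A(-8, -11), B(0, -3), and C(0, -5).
Using the coordinate formula: Area = (1/2)|x₁(y₂-y₃) + x₂(y₃-y₁) + x₃(y₁-y₂)|
Area = (1/2)|(-8)((-3)-(-5)) + 0((-5)-(-11)) + 0((-11)-(-3))|
Area = (1/2)|(-8)*2 + 0*6 + 0*(-8)|
Area = (1/2)|(-16) + 0 + 0|
Area = (1/2)*16 = 8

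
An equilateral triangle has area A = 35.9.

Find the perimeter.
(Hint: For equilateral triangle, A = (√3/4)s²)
A = (√3/4)s²  →  s² = 4A/√3 = 4·35.9/√3 = 82.9075
s = 9.10536
Perimeter = 3s = 27.32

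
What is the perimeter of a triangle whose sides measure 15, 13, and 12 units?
Perimeter = sum of all sides
Perimeter = 15 + 13 + 12
Perimeter = 40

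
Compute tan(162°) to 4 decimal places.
tan(162 degrees) = -0.3249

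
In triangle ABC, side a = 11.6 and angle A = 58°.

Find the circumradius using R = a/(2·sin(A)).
R = a/(2·sin(A)) = 11.6/(2·sin(58°))
R = 11.6/(2·0.848048) = 11.6/1.696096 = 6.839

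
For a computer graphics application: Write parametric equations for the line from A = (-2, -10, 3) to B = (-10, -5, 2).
Direction vector d = B - A = (-8, 5, -1)
x = -2 - 8t, y = -10 + 5t, z = 3 - t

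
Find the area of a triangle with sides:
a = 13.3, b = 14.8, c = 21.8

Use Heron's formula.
s = (a+b+c)/2 = (13.3+14.8+21.8)/2 = 24.95
A = √(s(s-a)(s-b)(s-c)) = √(24.95·11.65·10.15·3.15)
A = √9293.37 = 96.4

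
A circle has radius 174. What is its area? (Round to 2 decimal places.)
Area = pi * r²
Area = pi * 174²
Area = pi * 30276
Area = 95114.86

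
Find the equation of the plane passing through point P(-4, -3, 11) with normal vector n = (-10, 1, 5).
d = n·P = (-10)(-4) + (1)(-3) + (5)(11) = 92
Plane: -10x + y + 5z = 92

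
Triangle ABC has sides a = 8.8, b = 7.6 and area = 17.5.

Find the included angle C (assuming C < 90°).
Area = ½ab·sin(C)  →  sin(C) = 2·Area/(ab)
sin(C) = 2·17.5/(8.8·7.6) = 0.523325
C = arcsin(0.523325) = 31.56°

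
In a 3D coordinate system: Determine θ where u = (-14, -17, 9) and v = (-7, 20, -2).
u·v = -260, |u|² = 566, |v|² = 453
cos θ = -260/√256398 ≈ -0.5135
θ ≈ 120.9°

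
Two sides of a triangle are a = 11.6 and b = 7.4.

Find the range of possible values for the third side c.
By the triangle inequality: |a - b| < c < a + b
|11.6 - 7.4| < c < 11.6 + 7.4
4.2 < c < 19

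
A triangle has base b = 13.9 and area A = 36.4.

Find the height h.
A = ½bh  →  h = 2A/b
h = 2·36.4/13.9 = 5.237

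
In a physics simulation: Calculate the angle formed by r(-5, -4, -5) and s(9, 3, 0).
r·s = -57, |r|² = 66, |s|² = 90
cos θ = -57/√5940 ≈ -0.7396
θ ≈ 137.7°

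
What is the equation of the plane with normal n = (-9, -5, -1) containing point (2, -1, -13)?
d = n·P = (-9)(2) + (-5)(-1) + (-1)(-13) = 0
Plane: -9x - 5y - z = 0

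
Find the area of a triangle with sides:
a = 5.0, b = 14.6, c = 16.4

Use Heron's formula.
s = (a+b+c)/2 = (5.0+14.6+16.4)/2 = 18
A = √(s(s-a)(s-b)(s-c)) = √(18·13·3.4·1.6)
A = √1272.96 = 35.68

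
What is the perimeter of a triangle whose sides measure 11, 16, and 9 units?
Perimeter = sum of all sides
Perimeter = 11 + 16 + 9
Perimeter = 36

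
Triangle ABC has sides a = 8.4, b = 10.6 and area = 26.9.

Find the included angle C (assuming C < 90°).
Area = ½ab·sin(C)  →  sin(C) = 2·Area/(ab)
sin(C) = 2·26.9/(8.4·10.6) = 0.604223
C = arcsin(0.604223) = 37.17°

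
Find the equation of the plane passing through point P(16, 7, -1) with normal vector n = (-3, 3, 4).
d = n·P = (-3)(16) + (3)(7) + (4)(-1) = -31
Plane: -3x + 3y + 4z = -31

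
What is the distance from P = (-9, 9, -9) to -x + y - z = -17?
d = |(-1)(-9) + 1(9) + (-1)(-9) - (-17)| / √((-1)² + 1² + (-1)²) = 44/√3 = 25.4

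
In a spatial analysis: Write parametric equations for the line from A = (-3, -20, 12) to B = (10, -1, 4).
Direction vector d = B - A = (13, 19, -8)
x = -3 + 13t, y = -20 + 19t, z = 12 - 8t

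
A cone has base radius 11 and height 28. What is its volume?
Volume = (1/3) * pi * r² * h
Volume = (1/3) * pi * 11² * 28
Volume = (1/3) * pi * 121 * 28
Volume = (1/3) * pi * 3388
Volume = 3547.91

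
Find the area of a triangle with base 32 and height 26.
Area = (1/2) * base * height
Area = (1/2) * 32 * 26
Area = 416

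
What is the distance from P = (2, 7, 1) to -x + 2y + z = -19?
d = |(-1)(2) + 2(7) + 1(1) - (-19)| / √((-1)² + 2² + 1²) = 32/√6 = 13.06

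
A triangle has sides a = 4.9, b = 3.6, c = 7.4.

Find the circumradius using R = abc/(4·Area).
s = (a+b+c)/2 = 7.95
Area = √(s(s-a)(s-b)(s-c)) = √(7.95·3.05·4.35·0.55) = 7.61657
R = abc/(4·Area) = (4.9·3.6·7.4)/(4·7.61657) = 130.536/30.46628 = 4.285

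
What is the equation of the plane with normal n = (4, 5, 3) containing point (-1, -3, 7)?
d = n·P = (4)(-1) + (5)(-3) + (3)(7) = 2
Plane: 4x + 5y + 3z = 2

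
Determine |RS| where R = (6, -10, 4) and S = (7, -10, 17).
d = √[(1)² + (0)² + (13)²] = √170 = 13.04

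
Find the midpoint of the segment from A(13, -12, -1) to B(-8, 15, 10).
Midpoint = ((13-8)/2, (-12+15)/2, (-1+10)/2) = (2.5, 1.5, 4.5)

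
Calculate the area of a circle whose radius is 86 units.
Area = pi * r²
Area = pi * 86²
Area = pi * 7396
Area = 23235.22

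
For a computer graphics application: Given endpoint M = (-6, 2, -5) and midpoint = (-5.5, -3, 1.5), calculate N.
N = (2×(-5.5) - (-6), 2×(-3) - 2, 2×1.5 - (-5)) = (-5, -8, 8)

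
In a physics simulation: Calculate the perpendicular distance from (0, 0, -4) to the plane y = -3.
d = |0(0) + 1(0) + 0(-4) - (-3)| / √(0² + 1² + 0²) = 3/√1 = 3.0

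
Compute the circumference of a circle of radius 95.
Circumference = 2 * pi * r
Circumference = 2 * pi * 95
Circumference = 596.90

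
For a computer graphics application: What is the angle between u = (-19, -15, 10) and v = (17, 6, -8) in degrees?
u·v = -493, |u|² = 686, |v|² = 389
cos θ = -493/√266854 ≈ -0.9544
θ ≈ 162.6°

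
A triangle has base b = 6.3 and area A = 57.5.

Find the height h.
A = ½bh  →  h = 2A/b
h = 2·57.5/6.3 = 18.25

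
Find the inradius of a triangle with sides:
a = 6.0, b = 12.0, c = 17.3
s = (a+b+c)/2 = (6.0+12.0+17.3)/2 = 17.65
Area = √(s(s-a)(s-b)(s-c)) = √(17.65·11.65·5.65·0.35) = 20.1648
r = Area/s = 20.1648/17.65 = 1.142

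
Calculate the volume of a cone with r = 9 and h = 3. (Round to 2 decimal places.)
Volume = (1/3) * pi * r² * h
Volume = (1/3) * pi * 9² * 3
Volume = (1/3) * pi * 81 * 3
Volume = (1/3) * pi * 243
Volume = 254.47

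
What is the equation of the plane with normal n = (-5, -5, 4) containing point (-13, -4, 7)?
d = n·P = (-5)(-13) + (-5)(-4) + (4)(7) = 113
Plane: -5x - 5y + 4z = 113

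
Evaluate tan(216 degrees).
tan(216 degrees) = 0.7265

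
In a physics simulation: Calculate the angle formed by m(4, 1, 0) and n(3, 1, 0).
m·n = 13, |m|² = 17, |n|² = 10
cos θ = 13/√170 ≈ 0.9971
θ ≈ 4.399°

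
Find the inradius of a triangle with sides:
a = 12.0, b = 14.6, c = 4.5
s = (a+b+c)/2 = (12.0+14.6+4.5)/2 = 15.55
Area = √(s(s-a)(s-b)(s-c)) = √(15.55·3.55·0.95·11.05) = 24.0726
r = Area/s = 24.0726/15.55 = 1.548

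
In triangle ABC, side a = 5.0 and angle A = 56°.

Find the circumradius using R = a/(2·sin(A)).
R = a/(2·sin(A)) = 5.0/(2·sin(56°))
R = 5.0/(2·0.829038) = 5.0/1.658075 = 3.016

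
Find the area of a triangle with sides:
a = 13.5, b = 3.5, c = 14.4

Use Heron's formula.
s = (a+b+c)/2 = (13.5+3.5+14.4)/2 = 15.7
A = √(s(s-a)(s-b)(s-c)) = √(15.7·2.2·12.2·1.3)
A = √547.804 = 23.41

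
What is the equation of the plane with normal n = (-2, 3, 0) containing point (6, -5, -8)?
d = n·P = (-2)(6) + (3)(-5) + (0)(-8) = -27
Plane: -2x + 3y = -27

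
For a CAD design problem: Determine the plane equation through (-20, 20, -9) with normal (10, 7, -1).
d = n·P = (10)(-20) + (7)(20) + (-1)(-9) = -51
Plane: 10x + 7y - z = -51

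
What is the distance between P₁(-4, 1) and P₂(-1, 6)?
Using the distance formula: d = sqrt((x₂-x₁)² + (y₂-y₁)²)
dx = (-1) - (-4) = 3
dy = 6 - 1 = 5
d = sqrt(3² + 5²) = sqrt(9 + 25) = sqrt(34) = 5.83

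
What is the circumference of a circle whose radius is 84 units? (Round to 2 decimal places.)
Circumference = 2 * pi * r
Circumference = 2 * pi * 84
Circumference = 527.79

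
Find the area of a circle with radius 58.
Area = pi * r²
Area = pi * 58²
Area = pi * 3364
Area = 10568.32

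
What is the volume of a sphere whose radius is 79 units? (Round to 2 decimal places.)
Volume = (4/3) * pi * r³
Volume = (4/3) * pi * 79³
Volume = (4/3) * pi * 493039
Volume = 2065236.93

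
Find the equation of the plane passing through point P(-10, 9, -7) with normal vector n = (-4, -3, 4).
d = n·P = (-4)(-10) + (-3)(9) + (4)(-7) = -15
Plane: -4x - 3y + 4z = -15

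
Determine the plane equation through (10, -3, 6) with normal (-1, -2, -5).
d = n·P = (-1)(10) + (-2)(-3) + (-5)(6) = -34
Plane: -x - 2y - 5z = -34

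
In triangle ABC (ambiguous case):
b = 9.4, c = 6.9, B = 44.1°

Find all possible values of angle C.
sin(C)/c = sin(B)/b  →  sin(C) = c·sin(B)/b = 6.9·sin(44.1°)/9.4 = 0.510830
C₁ = arcsin(0.510830) = 30.72°,  C₂ = 180° - C₁ = 149.28°
Check C₂: A = 180° - 44.1° - 149.28° = -13.38° ≤ 0, rejected
C = 30.72° (one solution)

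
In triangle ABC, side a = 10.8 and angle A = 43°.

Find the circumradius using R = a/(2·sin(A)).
R = a/(2·sin(A)) = 10.8/(2·sin(43°))
R = 10.8/(2·0.681998) = 10.8/1.363997 = 7.918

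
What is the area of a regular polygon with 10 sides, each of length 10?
For a regular 10-gon with side length s = 10:
Apothem a = s / (2*tan(pi/10)) = 10 / (2*tan(pi/10)) ≈ 15.3884
Perimeter P = 10 * 10 = 100
Area = (1/2) * P * a = (1/2) * 100 * 15.3884 = 769.42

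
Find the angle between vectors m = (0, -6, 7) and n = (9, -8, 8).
m·n = 104, |m|² = 85, |n|² = 209
cos θ = 104/√17765 ≈ 0.7803
θ ≈ 38.71°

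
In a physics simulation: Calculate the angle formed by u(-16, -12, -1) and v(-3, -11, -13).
u·v = 193, |u|² = 401, |v|² = 299
cos θ = 193/√119899 ≈ 0.5574
θ ≈ 56.13°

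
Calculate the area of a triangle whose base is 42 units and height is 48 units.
Area = (1/2) * base * height
Area = (1/2) * 42 * 48
Area = 1008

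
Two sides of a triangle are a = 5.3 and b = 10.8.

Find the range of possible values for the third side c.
By the triangle inequality: |a - b| < c < a + b
|5.3 - 10.8| < c < 5.3 + 10.8
5.5 < c < 16.1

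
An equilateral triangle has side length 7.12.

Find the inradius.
For an equilateral triangle, r = s/(2√3) where s is the side.
r = 7.12/(2√3) = 7.12/3.464102 = 2.055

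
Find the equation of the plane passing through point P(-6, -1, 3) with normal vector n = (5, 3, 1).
d = n·P = (5)(-6) + (3)(-1) + (1)(3) = -30
Plane: 5x + 3y + z = -30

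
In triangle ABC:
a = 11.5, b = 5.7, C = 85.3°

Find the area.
Using A = ½ab·sin(C):
A = ½·11.5·5.7·sin(85.3°) = ½·65.55·0.996637 = 32.66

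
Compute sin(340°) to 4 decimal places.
sin(340 degrees) = -0.342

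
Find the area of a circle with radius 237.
Area = pi * r²
Area = pi * 237²
Area = pi * 56169
Area = 176460.12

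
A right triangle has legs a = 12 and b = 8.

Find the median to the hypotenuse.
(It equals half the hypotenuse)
Hypotenuse c = √(12² + 8²) = √208 = 14.4222
Median to hypotenuse = c/2 = 7.211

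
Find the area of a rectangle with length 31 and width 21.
Area = length * width
Area = 31 * 21
Area = 651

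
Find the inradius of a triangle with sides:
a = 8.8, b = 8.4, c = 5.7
s = (a+b+c)/2 = (8.8+8.4+5.7)/2 = 11.45
Area = √(s(s-a)(s-b)(s-c)) = √(11.45·2.65·3.05·5.75) = 23.068
r = Area/s = 23.068/11.45 = 2.015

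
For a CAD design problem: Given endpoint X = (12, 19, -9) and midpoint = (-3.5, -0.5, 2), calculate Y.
Y = (2×(-3.5) - 12, 2×(-0.5) - 19, 2×2 - (-9)) = (-19, -20, 13)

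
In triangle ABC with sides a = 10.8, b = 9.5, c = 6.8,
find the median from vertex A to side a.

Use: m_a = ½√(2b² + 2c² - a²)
m_a = ½√(2·9.5² + 2·6.8² - 10.8²)
m_a = ½√(180.5 + 92.48 - 116.64) = ½√156.34 = 6.252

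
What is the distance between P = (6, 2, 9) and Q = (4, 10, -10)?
d = √[(-2)² + (8)² + (-19)²] = √429 = 20.71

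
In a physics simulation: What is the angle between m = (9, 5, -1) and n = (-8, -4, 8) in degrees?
m·n = -100, |m|² = 107, |n|² = 144
cos θ = -100/√15408 ≈ -0.8056
θ ≈ 143.7°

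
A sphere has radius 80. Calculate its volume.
Volume = (4/3) * pi * r³
Volume = (4/3) * pi * 80³
Volume = (4/3) * pi * 512000
Volume = 2144660.58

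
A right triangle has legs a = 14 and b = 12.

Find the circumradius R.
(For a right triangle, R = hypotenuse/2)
Hypotenuse c = √(14² + 12²) = √340 = 18.4391
R = c/2 = 9.22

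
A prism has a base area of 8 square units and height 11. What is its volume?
Volume = base area * height
Volume = 8 * 11
Volume = 88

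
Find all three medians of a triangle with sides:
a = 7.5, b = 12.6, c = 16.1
Using m_x = ½√(2y² + 2z² - x²):
m_a = ½√(2·12.6² + 2·16.1² - 7.5²) = ½√779.69 = 13.96
m_b = ½√(2·7.5² + 2·16.1² - 12.6²) = ½√472.16 = 10.86
m_c = ½√(2·7.5² + 2·12.6² - 16.1²) = ½√170.81 = 6.535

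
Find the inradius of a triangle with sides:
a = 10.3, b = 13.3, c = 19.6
s = (a+b+c)/2 = (10.3+13.3+19.6)/2 = 21.6
Area = √(s(s-a)(s-b)(s-c)) = √(21.6·11.3·8.3·2) = 63.6532
r = Area/s = 63.6532/21.6 = 2.947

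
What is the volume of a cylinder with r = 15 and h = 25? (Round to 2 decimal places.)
Volume = pi * r² * h
Volume = pi * 15² * 25
Volume = pi * 225 * 25
Volume = pi * 5625
Volume = 17671.46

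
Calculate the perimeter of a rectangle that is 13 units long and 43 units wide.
Perimeter = 2 * (length + width)
Perimeter = 2 * (13 + 43)
Perimeter = 2 * 56
Perimeter = 112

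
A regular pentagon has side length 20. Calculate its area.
For a regular 5-gon with side length s = 20:
Apothem a = s / (2*tan(pi/5)) = 20 / (2*tan(pi/5)) ≈ 13.7638
Perimeter P = 5 * 20 = 100
Area = (1/2) * P * a = (1/2) * 100 * 13.7638 = 688.19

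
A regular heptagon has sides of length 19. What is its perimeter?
Perimeter = number of sides * side length
Perimeter = 7 * 19
Perimeter = 133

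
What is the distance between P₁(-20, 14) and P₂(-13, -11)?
Using the distance formula: d = sqrt((x₂-x₁)² + (y₂-y₁)²)
dx = (-13) - (-20) = 7
dy = (-11) - 14 = -25
d = sqrt(7² + (-25)²) = sqrt(49 + 625) = sqrt(674) = 25.96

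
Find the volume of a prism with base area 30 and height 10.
Volume = base area * height
Volume = 30 * 10
Volume = 300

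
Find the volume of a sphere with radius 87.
Volume = (4/3) * pi * r³
Volume = (4/3) * pi * 87³
Volume = (4/3) * pi * 658503
Volume = 2758330.92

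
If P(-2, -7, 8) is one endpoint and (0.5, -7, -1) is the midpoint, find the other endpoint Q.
Q = (2×0.5 - (-2), 2×(-7) - (-7), 2×(-1) - 8) = (3, -7, -10)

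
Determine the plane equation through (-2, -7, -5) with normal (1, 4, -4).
d = n·P = (1)(-2) + (4)(-7) + (-4)(-5) = -10
Plane: x + 4y - 4z = -10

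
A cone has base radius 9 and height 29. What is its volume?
Volume = (1/3) * pi * r² * h
Volume = (1/3) * pi * 9² * 29
Volume = (1/3) * pi * 81 * 29
Volume = (1/3) * pi * 2349
Volume = 2459.87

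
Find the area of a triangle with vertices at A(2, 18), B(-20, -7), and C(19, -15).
Using the coordinate formula: Area = (1/2)|x₁(y₂-y₃) + x₂(y₃-y₁) + x₃(y₁-y₂)|
Area = (1/2)|2((-7)-(-15)) + (-20)((-15)-18) + 19(18-(-7))|
Area = (1/2)|2*8 + (-20)*(-33) + 19*25|
Area = (1/2)|16 + 660 + 475|
Area = (1/2)*1151 = 575.50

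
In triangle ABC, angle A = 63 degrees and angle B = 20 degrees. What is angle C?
Sum of angles in a triangle = 180 degrees
Third angle = 180 - 63 - 20
Third angle = 97 degrees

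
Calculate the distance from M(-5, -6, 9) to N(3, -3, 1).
d = √[(8)² + (3)² + (-8)²] = √137 = 11.7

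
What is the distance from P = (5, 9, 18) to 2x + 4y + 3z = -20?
d = |2(5) + 4(9) + 3(18) - (-20)| / √(2² + 4² + 3²) = 120/√29 = 22.28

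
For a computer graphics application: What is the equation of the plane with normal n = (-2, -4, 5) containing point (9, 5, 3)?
d = n·P = (-2)(9) + (-4)(5) + (5)(3) = -23
Plane: -2x - 4y + 5z = -23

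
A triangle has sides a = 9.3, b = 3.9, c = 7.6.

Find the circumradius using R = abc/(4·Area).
s = (a+b+c)/2 = 10.4
Area = √(s(s-a)(s-b)(s-c)) = √(10.4·1.1·6.5·2.8) = 14.4294
R = abc/(4·Area) = (9.3·3.9·7.6)/(4·14.4294) = 275.652/57.7176 = 4.776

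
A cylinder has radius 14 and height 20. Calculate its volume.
Volume = pi * r² * h
Volume = pi * 14² * 20
Volume = pi * 196 * 20
Volume = pi * 3920
Volume = 12315.04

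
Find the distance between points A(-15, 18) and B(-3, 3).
Using the distance formula: d = sqrt((x₂-x₁)² + (y₂-y₁)²)
dx = (-3) - (-15) = 12
dy = 3 - 18 = -15
d = sqrt(12² + (-15)²) = sqrt(144 + 225) = sqrt(369) = 19.21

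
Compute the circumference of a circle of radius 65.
Circumference = 2 * pi * r
Circumference = 2 * pi * 65
Circumference = 408.41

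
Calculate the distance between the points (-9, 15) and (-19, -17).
Using the distance formula: d = sqrt((x₂-x₁)² + (y₂-y₁)²)
dx = (-19) - (-9) = -10
dy = (-17) - 15 = -32
d = sqrt((-10)² + (-32)²) = sqrt(100 + 1024) = sqrt(1124) = 33.53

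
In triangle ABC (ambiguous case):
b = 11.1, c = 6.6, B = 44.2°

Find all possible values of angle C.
sin(C)/c = sin(B)/b  →  sin(C) = c·sin(B)/b = 6.6·sin(44.2°)/11.1 = 0.414531
C₁ = arcsin(0.414531) = 24.49°,  C₂ = 180° - C₁ = 155.51°
Check C₂: A = 180° - 44.2° - 155.51° = -19.71° ≤ 0, rejected
C = 24.49° (one solution)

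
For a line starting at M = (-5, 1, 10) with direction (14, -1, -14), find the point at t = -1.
P(-1) = (-5 + 14(-1), 1 + (-1)(-1), 10 + (-14)(-1)) = (-19, 2, 24)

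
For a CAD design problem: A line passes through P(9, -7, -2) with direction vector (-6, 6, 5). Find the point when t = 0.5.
P(0.5) = (9 + (-6)(0.5), -7 + 6(0.5), -2 + 5(0.5)) = (6, -4, 0.5)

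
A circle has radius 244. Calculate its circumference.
Circumference = 2 * pi * r
Circumference = 2 * pi * 244
Circumference = 1533.10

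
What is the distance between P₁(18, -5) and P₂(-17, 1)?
Using the distance formula: d = sqrt((x₂-x₁)² + (y₂-y₁)²)
dx = (-17) - 18 = -35
dy = 1 - (-5) = 6
d = sqrt((-35)² + 6²) = sqrt(1225 + 36) = sqrt(1261) = 35.51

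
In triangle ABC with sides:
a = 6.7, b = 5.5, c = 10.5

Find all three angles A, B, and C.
By the law of cosines:
cos(A) = (b² + c² - a²)/(2bc) = 0.827792  →  A = 34.13°
cos(B) = (a² + c² - b²)/(2ac) = 0.887633  →  B = 27.42°
cos(C) = (a² + b² - c²)/(2ab) = -0.476391  →  C = 118.4°
Check: A + B + C = 180.0° ✓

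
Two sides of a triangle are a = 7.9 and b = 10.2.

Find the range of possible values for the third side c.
By the triangle inequality: |a - b| < c < a + b
|7.9 - 10.2| < c < 7.9 + 10.2
2.3 < c < 18.1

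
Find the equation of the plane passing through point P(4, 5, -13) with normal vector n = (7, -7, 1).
d = n·P = (7)(4) + (-7)(5) + (1)(-13) = -20
Plane: 7x - 7y + z = -20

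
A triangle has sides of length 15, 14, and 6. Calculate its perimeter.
Perimeter = sum of all sides
Perimeter = 15 + 14 + 6
Perimeter = 35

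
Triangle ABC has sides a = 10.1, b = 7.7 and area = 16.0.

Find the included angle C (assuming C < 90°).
Area = ½ab·sin(C)  →  sin(C) = 2·Area/(ab)
sin(C) = 2·16.0/(10.1·7.7) = 0.411470
C = arcsin(0.411470) = 24.3°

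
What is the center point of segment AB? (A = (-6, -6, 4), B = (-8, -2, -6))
Midpoint = ((-6-8)/2, (-6-2)/2, (4-6)/2) = (-7, -4, -1)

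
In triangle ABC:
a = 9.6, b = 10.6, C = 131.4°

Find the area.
Using A = ½ab·sin(C):
A = ½·9.6·10.6·sin(131.4°) = ½·101.76·0.750111 = 38.17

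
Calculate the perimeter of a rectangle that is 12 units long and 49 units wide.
Perimeter = 2 * (length + width)
Perimeter = 2 * (12 + 49)
Perimeter = 2 * 61
Perimeter = 122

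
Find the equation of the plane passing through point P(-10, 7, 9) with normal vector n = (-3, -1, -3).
d = n·P = (-3)(-10) + (-1)(7) + (-3)(9) = -4
Plane: -3x - y - 3z = -4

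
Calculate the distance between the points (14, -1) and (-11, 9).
Using the distance formula: d = sqrt((x₂-x₁)² + (y₂-y₁)²)
dx = (-11) - 14 = -25
dy = 9 - (-1) = 10
d = sqrt((-25)² + 10²) = sqrt(625 + 100) = sqrt(725) = 26.93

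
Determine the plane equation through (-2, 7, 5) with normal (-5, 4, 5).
d = n·P = (-5)(-2) + (4)(7) + (5)(5) = 63
Plane: -5x + 4y + 5z = 63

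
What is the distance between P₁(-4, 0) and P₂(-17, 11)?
Using the distance formula: d = sqrt((x₂-x₁)² + (y₂-y₁)²)
dx = (-17) - (-4) = -13
dy = 11 - 0 = 11
d = sqrt((-13)² + 11²) = sqrt(169 + 121) = sqrt(290) = 17.03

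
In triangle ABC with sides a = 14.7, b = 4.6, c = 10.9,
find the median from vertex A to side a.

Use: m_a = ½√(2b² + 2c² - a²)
m_a = ½√(2·4.6² + 2·10.9² - 14.7²)
m_a = ½√(42.32 + 237.62 - 216.09) = ½√63.85 = 3.995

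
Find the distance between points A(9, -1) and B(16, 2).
Using the distance formula: d = sqrt((x₂-x₁)² + (y₂-y₁)²)
dx = 16 - 9 = 7
dy = 2 - (-1) = 3
d = sqrt(7² + 3²) = sqrt(49 + 9) = sqrt(58) = 7.62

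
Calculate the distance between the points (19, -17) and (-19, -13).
Using the distance formula: d = sqrt((x₂-x₁)² + (y₂-y₁)²)
dx = (-19) - 19 = -38
dy = (-13) - (-17) = 4
d = sqrt((-38)² + 4²) = sqrt(1444 + 16) = sqrt(1460) = 38.21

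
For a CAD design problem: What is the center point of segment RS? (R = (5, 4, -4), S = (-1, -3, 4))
Midpoint = ((5-1)/2, (4-3)/2, (-4+4)/2) = (2, 0.5, 0)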